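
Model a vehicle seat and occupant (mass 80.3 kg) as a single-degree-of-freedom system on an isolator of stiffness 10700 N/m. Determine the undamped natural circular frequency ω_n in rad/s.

11.5 rad/s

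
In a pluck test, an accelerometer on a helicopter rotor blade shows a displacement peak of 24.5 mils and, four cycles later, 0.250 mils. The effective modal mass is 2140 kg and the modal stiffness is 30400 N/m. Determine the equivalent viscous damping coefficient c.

2900 N·s/m

Logarithmic decrement δ = (1/n)·ln(x₀/x_n) = (1/4)·ln(24.5/0.250) = (1/4)·ln(98.00) = 1.146.
ζ = δ/√(4π² + δ²) = 1.146/√(39.48 + 1.31) = 1.146/6.387 = 0.1795.
c = ζ · 2√(km) = 0.1795 × 2√(30400 × 2140) = 0.1795 × 16130 = 2895 N·s/m.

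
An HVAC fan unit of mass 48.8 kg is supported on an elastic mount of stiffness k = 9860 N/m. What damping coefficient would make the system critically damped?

1390 N·s/m

c_c = 2√(k·m) = 2√(9860 × 48.8) = 2 × 693.7 = 1387 N·s/m.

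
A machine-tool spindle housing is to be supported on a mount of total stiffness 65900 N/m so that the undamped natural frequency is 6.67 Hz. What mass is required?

ω_n = 2πf_n = 2π × 6.67 = 41.91 rad/s.
m = k/ω_n² = 65900/41.91² = 65900/1756 = 37.52 kg.

37.5 kg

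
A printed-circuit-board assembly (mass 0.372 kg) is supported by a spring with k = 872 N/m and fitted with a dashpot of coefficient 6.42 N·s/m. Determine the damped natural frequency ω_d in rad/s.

47.6 rad/s

ω_n = √(k/m) = √(872.0/0.372) = 48.42 rad/s.
Critical damping c_c = 2√(k·m) = 2√(872.0 × 0.372) = 36.02 N·s/m, so ζ = c/c_c = 6.42/36.02 = 0.1782.
ω_d = ω_n√(1 − ζ²) = 48.42 × √(1 − 0.0318) = 47.64 rad/s.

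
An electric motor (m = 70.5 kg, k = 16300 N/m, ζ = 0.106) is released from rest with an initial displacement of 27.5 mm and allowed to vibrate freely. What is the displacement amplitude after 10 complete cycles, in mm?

0.0339 mm

Logarithmic decrement δ = 2πζ/√(1 − ζ²) = 2π × 0.1060/√(1 − 0.0112) = 0.6698.
After n cycles, x_n/x₀ = e^(−nδ), so x_10 = 27.5 × e^(−10 × 0.6698) = 27.5 × 0.001233 = 0.03392 mm.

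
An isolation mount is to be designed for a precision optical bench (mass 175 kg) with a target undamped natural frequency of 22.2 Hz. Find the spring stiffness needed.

ω_n = 2πf_n = 2π × 22.2 = 139.5 rad/s.
k = m·ω_n² = 175 × 139.5² = 175 × 19460 = 3405000 N/m.

3400000 N/m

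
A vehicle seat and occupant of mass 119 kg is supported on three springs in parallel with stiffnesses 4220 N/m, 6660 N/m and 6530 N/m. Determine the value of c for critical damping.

Parallel springs add: k_eq = 4220 + 6660 + 6530 = 17410 N/m.
c_c = 2√(k_eq·m) = 2√(17410 × 119) = 2 × 1439 = 2879 N·s/m.

2880 N·s/m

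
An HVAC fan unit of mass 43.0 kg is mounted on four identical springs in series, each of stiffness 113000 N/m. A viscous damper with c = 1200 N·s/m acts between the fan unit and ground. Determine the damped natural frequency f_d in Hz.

3.42 Hz

Series springs: 1/k_eq = 4/113000, so k_eq = 113000/4 = 28250 N/m.
ω_n = √(k_eq/m) = √(28250/43.0) = 25.63 rad/s.
Critical damping c_c = 2√(k_eq·m) = 2√(28250 × 43.0) = 2204 N·s/m, so ζ = c/c_c = 1200/2204 = 0.5444.
ω_d = ω_n√(1 − ζ²) = 25.63 × √(1 − 0.296) = 21.50 rad/s.
f_d = ω_d/(2π) = 3.422 Hz.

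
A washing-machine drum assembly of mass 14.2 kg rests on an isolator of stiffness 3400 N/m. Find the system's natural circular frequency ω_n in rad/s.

15.5 rad/s

ω_n = √(k/m) = √(3400/14.2) = √239.4 = 15.47 rad/s.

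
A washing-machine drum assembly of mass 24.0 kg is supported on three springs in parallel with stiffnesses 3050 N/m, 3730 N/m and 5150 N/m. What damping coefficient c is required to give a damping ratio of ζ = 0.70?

749 N·s/m

Parallel springs add: k_eq = 3050 + 3730 + 5150 = 11930 N/m.
c_c = 2√(k_eq·m) = 2√(11930 × 24.0) = 1070 N·s/m.
c = ζ·c_c = 0.70 × 1070 = 749.1 N·s/m.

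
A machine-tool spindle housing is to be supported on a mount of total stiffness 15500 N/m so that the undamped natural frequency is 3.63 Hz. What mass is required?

29.8 kg

ω_n = 2πf_n = 2π × 3.63 = 22.81 rad/s.
m = k/ω_n² = 15500/22.81² = 15500/520.2 = 29.80 kg.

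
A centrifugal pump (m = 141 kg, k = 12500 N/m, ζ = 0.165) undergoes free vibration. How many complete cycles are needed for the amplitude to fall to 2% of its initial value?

Logarithmic decrement δ = 2πζ/√(1 − ζ²) = 2π × 0.1650/√(1 − 0.0272) = 1.051.
x_n/x₀ = e^(−nδ) ≤ 0.02; take ln: n ≥ ln(1/0.02)/δ = 3.912/1.051 = 3.722.
So 4 complete cycles are required.

4 cycles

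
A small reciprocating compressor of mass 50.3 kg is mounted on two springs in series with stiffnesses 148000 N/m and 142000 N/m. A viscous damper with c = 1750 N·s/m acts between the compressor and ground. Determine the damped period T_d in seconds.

0.186 s

Series springs: 1/k_eq = 1/148000 + 1/142000 = 1.380×10^-5, so k_eq = 72470 N/m.
ω_n = √(k_eq/m) = √(72470/50.3) = 37.96 rad/s.
Critical damping c_c = 2√(k_eq·m) = 2√(72470 × 50.3) = 3818 N·s/m, so ζ = c/c_c = 1750/3818 = 0.4583.
ω_d = ω_n√(1 − ζ²) = 37.96 × √(1 − 0.210) = 33.74 rad/s.
T_d = 2π/ω_d = 0.1862 s.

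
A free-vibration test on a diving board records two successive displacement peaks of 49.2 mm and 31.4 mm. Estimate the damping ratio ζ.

Logarithmic decrement δ = (1/n)·ln(x₀/x_n) = (1/1)·ln(49.2/31.4) = (1/1)·ln(1.567) = 0.4491.
ζ = δ/√(4π² + δ²) = 0.4491/√(39.48 + 0.202) = 0.4491/6.299 = 0.07129.

0.0713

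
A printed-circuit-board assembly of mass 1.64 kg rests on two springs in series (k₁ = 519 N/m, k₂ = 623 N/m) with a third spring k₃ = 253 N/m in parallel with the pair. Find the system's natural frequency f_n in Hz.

Series pair: k_s = k₁k₂/(k₁+k₂) = (519)(623)/(519 + 623) = 283.1 N/m. In parallel with k₃: k_eq = 283.1 + 253 = 536.1 N/m.
ω_n = √(k_eq/m) = √(536.1/1.64) = √326.9 = 18.08 rad/s.
f_n = ω_n/(2π) = 18.08/6.283 = 2.878 Hz.

2.88 Hz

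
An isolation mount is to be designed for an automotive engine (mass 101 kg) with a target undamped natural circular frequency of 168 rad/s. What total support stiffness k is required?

2850000 N/m

k = m·ω_n² = 101 × 168.0² = 101 × 28220 = 2851000 N/m.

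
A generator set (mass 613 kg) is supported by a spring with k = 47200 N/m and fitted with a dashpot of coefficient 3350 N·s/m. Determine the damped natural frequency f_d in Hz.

ω_n = √(k/m) = √(47200/613) = 8.775 rad/s.
Critical damping c_c = 2√(k·m) = 2√(47200 × 613) = 10760 N·s/m, so ζ = c/c_c = 3350/10760 = 0.3114.
ω_d = ω_n√(1 − ζ²) = 8.775 × √(1 − 0.0970) = 8.339 rad/s.
f_d = ω_d/(2π) = 1.327 Hz.

1.33 Hz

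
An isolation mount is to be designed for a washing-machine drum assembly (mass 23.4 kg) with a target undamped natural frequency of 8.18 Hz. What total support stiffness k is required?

ω_n = 2πf_n = 2π × 8.18 = 51.40 rad/s.
k = m·ω_n² = 23.4 × 51.40² = 23.4 × 2642 = 61810 N/m.

61800 N/m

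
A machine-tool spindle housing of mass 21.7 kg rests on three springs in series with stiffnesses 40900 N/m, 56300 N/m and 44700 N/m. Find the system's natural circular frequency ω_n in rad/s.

26.7 rad/s

Series springs: 1/k_eq = 1/40900 + 1/56300 + 1/44700 = 6.458×10^-5, so k_eq = 15480 N/m.
ω_n = √(k_eq/m) = √(15480/21.7) = √713.5 = 26.71 rad/s.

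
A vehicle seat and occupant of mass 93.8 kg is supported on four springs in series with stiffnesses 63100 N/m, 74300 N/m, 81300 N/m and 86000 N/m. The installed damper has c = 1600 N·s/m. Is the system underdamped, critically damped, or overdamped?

underdamped

Series springs: 1/k_eq = 1/63100 + 1/74300 + 1/81300 + 1/86000 = 5.323×10^-5, so k_eq = 18780 N/m.
c_c = 2√(k_eq·m) = 2655 N·s/m; ζ = c/c_c = 1600/2655 = 0.603.
Since ζ < 1 the system is underdamped.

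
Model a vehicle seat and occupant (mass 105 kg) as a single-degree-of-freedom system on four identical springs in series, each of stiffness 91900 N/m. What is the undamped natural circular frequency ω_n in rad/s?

Series springs: 1/k_eq = 4/91900, so k_eq = 91900/4 = 22980 N/m.
ω_n = √(k_eq/m) = √(22980/105) = √218.8 = 14.79 rad/s.

14.8 rad/s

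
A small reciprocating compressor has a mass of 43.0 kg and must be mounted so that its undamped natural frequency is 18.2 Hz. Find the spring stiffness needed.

562000 N/m

ω_n = 2πf_n = 2π × 18.2 = 114.4 rad/s.
k = m·ω_n² = 43.0 × 114.4² = 43.0 × 13080 = 562300 N/m.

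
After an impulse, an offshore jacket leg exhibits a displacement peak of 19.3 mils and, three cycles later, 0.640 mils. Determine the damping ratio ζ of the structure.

Logarithmic decrement δ = (1/n)·ln(x₀/x_n) = (1/3)·ln(19.3/0.640) = (1/3)·ln(30.16) = 1.135.
ζ = δ/√(4π² + δ²) = 1.135/√(39.48 + 1.29) = 1.135/6.385 = 0.1778.

0.178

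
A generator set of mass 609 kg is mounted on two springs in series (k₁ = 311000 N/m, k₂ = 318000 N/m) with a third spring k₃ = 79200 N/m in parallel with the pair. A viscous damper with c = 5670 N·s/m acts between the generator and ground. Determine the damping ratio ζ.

0.236

Series pair: k_s = k₁k₂/(k₁+k₂) = (311000)(318000)/(311000 + 318000) = 157200 N/m. In parallel with k₃: k_eq = 157200 + 79200 = 236400 N/m.
ω_n = √(k_eq/m) = √(236400/609) = 19.70 rad/s.
Critical damping c_c = 2√(k_eq·m) = 2√(236400 × 609) = 24000 N·s/m, so ζ = c/c_c = 5670/24000 = 0.2363.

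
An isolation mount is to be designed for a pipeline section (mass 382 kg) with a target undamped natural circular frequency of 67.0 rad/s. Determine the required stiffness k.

k = m·ω_n² = 382 × 67.00² = 382 × 4489 = 1715000 N/m.

1710000 N/m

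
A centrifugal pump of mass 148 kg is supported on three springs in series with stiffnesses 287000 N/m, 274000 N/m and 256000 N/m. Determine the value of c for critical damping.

7320 N·s/m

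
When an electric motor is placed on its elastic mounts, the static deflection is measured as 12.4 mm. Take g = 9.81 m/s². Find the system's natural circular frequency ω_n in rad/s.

28.1 rad/s

ω_n = √(g/δ_st) = √(9.81/0.0124) = √791.1 = 28.13 rad/s.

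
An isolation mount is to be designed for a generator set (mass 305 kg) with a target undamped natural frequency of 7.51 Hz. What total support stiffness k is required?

679000 N/m

ω_n = 2πf_n = 2π × 7.51 = 47.19 rad/s.
k = m·ω_n² = 305 × 47.19² = 305 × 2227 = 679100 N/m.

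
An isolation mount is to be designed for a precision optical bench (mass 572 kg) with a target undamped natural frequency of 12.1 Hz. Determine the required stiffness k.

3310000 N/m

ω_n = 2πf_n = 2π × 12.1 = 76.03 rad/s.
k = m·ω_n² = 572 × 76.03² = 572 × 5780 = 3306000 N/m.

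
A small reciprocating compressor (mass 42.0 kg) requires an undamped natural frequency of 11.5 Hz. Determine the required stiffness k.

219000 N/m

ω_n = 2πf_n = 2π × 11.5 = 72.26 rad/s.
k = m·ω_n² = 42.0 × 72.26² = 42.0 × 5221 = 219300 N/m.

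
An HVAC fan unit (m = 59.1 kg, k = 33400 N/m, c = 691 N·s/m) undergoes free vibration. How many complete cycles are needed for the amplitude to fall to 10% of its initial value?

ζ = c/(2√(km)) = 691/(2√(33400 × 59.1)) = 691/2810 = 0.2459.
Logarithmic decrement δ = 2πζ/√(1 − ζ²) = 2π × 0.2459/√(1 − 0.0605) = 1.594.
x_n/x₀ = e^(−nδ) ≤ 0.1; take ln: n ≥ ln(1/0.1)/δ = 2.303/1.594 = 1.444.
So 2 complete cycles are required.

2 cycles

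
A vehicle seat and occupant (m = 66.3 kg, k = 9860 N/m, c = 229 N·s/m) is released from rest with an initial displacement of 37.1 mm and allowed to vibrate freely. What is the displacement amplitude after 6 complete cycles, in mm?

ζ = c/(2√(km)) = 229/(2√(9860 × 66.3)) = 229/1617 = 0.1416.
Logarithmic decrement δ = 2πζ/√(1 − ζ²) = 2π × 0.1416/√(1 − 0.0201) = 0.8989.
After n cycles, x_n/x₀ = e^(−nδ), so x_6 = 37.1 × e^(−6 × 0.8989) = 37.1 × 0.004548 = 0.1687 mm.

0.169 mm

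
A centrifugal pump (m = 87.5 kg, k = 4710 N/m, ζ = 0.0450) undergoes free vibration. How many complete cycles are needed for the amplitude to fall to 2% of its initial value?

Logarithmic decrement δ = 2πζ/√(1 − ζ²) = 2π × 0.04500/√(1 − 0.00202) = 0.2830.
x_n/x₀ = e^(−nδ) ≤ 0.02; take ln: n ≥ ln(1/0.02)/δ = 3.912/0.2830 = 13.82.
So 14 complete cycles are required.

14 cycles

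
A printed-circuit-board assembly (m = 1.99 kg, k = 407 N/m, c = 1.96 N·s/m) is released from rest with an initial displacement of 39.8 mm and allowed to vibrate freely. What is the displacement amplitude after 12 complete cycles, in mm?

ζ = c/(2√(km)) = 1.96/(2√(407 × 1.99)) = 1.96/56.92 = 0.03444.
Logarithmic decrement δ = 2πζ/√(1 − ζ²) = 2π × 0.03444/√(1 − 0.00119) = 0.2165.
After n cycles, x_n/x₀ = e^(−nδ), so x_12 = 39.8 × e^(−12 × 0.2165) = 39.8 × 0.07443 = 2.962 mm.

2.96 mm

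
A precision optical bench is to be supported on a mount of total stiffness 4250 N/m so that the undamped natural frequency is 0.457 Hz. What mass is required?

ω_n = 2πf_n = 2π × 0.457 = 2.871 rad/s.
m = k/ω_n² = 4250/2.871² = 4250/8.245 = 515.5 kg.

515 kg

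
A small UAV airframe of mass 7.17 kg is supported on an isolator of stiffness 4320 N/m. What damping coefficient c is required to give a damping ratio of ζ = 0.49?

172 N·s/m

c_c = 2√(k·m) = 2√(4320 × 7.17) = 352.0 N·s/m.
c = ζ·c_c = 0.49 × 352.0 = 172.5 N·s/m.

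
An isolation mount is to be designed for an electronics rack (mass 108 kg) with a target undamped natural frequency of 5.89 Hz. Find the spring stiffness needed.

ω_n = 2πf_n = 2π × 5.89 = 37.01 rad/s.
k = m·ω_n² = 108 × 37.01² = 108 × 1370 = 147900 N/m.

148000 N/m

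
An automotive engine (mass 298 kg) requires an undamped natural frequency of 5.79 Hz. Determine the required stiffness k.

394000 N/m

ω_n = 2πf_n = 2π × 5.79 = 36.38 rad/s.
k = m·ω_n² = 298 × 36.38² = 298 × 1323 = 394400 N/m.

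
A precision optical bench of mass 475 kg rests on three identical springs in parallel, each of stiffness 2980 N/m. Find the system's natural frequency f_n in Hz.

0.690 Hz

Parallel springs add: k_eq = 3 × 2980 = 8940 N/m.
ω_n = √(k_eq/m) = √(8940/475) = √18.82 = 4.338 rad/s.
f_n = ω_n/(2π) = 4.338/6.283 = 0.6905 Hz.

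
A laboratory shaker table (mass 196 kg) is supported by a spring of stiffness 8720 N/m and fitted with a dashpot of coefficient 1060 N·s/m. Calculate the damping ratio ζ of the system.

ω_n = √(k/m) = √(8720/196) = 6.670 rad/s.
Critical damping c_c = 2√(k·m) = 2√(8720 × 196) = 2615 N·s/m, so ζ = c/c_c = 1060/2615 = 0.4054.

0.405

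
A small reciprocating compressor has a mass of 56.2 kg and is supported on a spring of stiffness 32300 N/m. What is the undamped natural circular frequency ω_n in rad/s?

ω_n = √(k/m) = √(32300/56.2) = √574.7 = 23.97 rad/s.

24.0 rad/s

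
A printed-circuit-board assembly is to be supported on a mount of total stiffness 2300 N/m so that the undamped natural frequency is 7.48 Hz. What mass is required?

ω_n = 2πf_n = 2π × 7.48 = 47.00 rad/s.
m = k/ω_n² = 2300/47.00² = 2300/2209 = 1.041 kg.

1.04 kg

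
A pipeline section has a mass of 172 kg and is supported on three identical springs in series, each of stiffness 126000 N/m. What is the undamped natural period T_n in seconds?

Series springs: 1/k_eq = 3/126000, so k_eq = 126000/3 = 42000 N/m.
ω_n = √(k_eq/m) = √(42000/172) = √244.2 = 15.63 rad/s.
T_n = 2π/ω_n = 6.283/15.63 = 0.4021 s.

0.402 s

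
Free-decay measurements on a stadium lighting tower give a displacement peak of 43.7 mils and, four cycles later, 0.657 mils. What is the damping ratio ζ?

Logarithmic decrement δ = (1/n)·ln(x₀/x_n) = (1/4)·ln(43.7/0.657) = (1/4)·ln(66.51) = 1.049.
ζ = δ/√(4π² + δ²) = 1.049/√(39.48 + 1.10) = 1.049/6.370 = 0.1647.

0.165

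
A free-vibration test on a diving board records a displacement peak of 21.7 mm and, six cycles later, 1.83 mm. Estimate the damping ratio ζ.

0.0655

Logarithmic decrement δ = (1/n)·ln(x₀/x_n) = (1/6)·ln(21.7/1.83) = (1/6)·ln(11.86) = 0.4122.
ζ = δ/√(4π² + δ²) = 0.4122/√(39.48 + 0.170) = 0.4122/6.297 = 0.06546.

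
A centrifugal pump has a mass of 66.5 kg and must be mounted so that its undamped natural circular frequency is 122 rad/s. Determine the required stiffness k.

k = m·ω_n² = 66.5 × 122.0² = 66.5 × 14880 = 989800 N/m.

990000 N/m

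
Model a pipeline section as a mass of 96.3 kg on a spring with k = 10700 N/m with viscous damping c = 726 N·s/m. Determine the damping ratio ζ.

0.358

ω_n = √(k/m) = √(10700/96.3) = 10.54 rad/s.
Critical damping c_c = 2√(k·m) = 2√(10700 × 96.3) = 2030 N·s/m, so ζ = c/c_c = 726/2030 = 0.3576.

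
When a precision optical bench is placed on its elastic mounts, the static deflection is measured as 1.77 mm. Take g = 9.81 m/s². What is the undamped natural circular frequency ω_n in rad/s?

74.4 rad/s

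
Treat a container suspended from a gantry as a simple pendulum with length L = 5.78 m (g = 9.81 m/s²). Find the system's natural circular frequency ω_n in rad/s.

1.30 rad/s

For a simple pendulum ω_n = √(g/L) = √(9.81/5.78) = √1.697 = 1.303 rad/s.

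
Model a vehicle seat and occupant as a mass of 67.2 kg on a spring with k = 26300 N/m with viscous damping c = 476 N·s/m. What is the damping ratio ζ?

ω_n = √(k/m) = √(26300/67.2) = 19.78 rad/s.
Critical damping c_c = 2√(k·m) = 2√(26300 × 67.2) = 2659 N·s/m, so ζ = c/c_c = 476/2659 = 0.1790.

0.179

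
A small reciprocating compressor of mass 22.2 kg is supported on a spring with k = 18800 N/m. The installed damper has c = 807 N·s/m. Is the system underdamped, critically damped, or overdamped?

underdamped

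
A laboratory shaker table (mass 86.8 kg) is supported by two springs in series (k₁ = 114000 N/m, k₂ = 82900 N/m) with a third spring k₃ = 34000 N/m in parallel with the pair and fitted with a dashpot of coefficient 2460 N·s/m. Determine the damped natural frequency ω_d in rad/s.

Series pair: k_s = k₁k₂/(k₁+k₂) = (114000)(82900)/(114000 + 82900) = 48000 N/m. In parallel with k₃: k_eq = 48000 + 34000 = 82000 N/m.
ω_n = √(k_eq/m) = √(82000/86.8) = 30.74 rad/s.
Critical damping c_c = 2√(k_eq·m) = 2√(82000 × 86.8) = 5336 N·s/m, so ζ = c/c_c = 2460/5336 = 0.4610.
ω_d = ω_n√(1 − ζ²) = 30.74 × √(1 − 0.213) = 27.27 rad/s.

27.3 rad/s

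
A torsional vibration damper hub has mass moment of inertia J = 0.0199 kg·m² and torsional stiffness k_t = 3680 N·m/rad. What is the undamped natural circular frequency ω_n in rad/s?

430 rad/s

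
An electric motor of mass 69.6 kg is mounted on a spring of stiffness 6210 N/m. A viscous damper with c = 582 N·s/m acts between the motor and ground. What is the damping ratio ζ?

ω_n = √(k/m) = √(6210/69.6) = 9.446 rad/s.
Critical damping c_c = 2√(k·m) = 2√(6210 × 69.6) = 1315 N·s/m, so ζ = c/c_c = 582/1315 = 0.4426.

0.443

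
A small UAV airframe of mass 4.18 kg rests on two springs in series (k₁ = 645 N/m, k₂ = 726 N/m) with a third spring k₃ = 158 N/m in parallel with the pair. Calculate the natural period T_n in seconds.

Series pair: k_s = k₁k₂/(k₁+k₂) = (645)(726)/(645 + 726) = 341.6 N/m. In parallel with k₃: k_eq = 341.6 + 158 = 499.6 N/m.
ω_n = √(k_eq/m) = √(499.6/4.18) = √119.5 = 10.93 rad/s.
T_n = 2π/ω_n = 6.283/10.93 = 0.5747 s.

0.575 s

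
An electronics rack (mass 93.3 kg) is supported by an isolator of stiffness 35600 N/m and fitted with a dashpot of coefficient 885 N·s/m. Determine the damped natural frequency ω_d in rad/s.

ω_n = √(k/m) = √(35600/93.3) = 19.53 rad/s.
Critical damping c_c = 2√(k·m) = 2√(35600 × 93.3) = 3645 N·s/m, so ζ = c/c_c = 885/3645 = 0.2428.
ω_d = ω_n√(1 − ζ²) = 19.53 × √(1 − 0.0590) = 18.95 rad/s.

18.9 rad/s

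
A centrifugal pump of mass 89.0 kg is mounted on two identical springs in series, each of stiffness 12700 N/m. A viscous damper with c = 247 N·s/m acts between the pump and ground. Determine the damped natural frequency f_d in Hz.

Series springs: 1/k_eq = 2/12700, so k_eq = 12700/2 = 6350 N/m.
ω_n = √(k_eq/m) = √(6350/89.0) = 8.447 rad/s.
Critical damping c_c = 2√(k_eq·m) = 2√(6350 × 89.0) = 1504 N·s/m, so ζ = c/c_c = 247/1504 = 0.1643.
ω_d = ω_n√(1 − ζ²) = 8.447 × √(1 − 0.0270) = 8.332 rad/s.
f_d = ω_d/(2π) = 1.326 Hz.

1.33 Hz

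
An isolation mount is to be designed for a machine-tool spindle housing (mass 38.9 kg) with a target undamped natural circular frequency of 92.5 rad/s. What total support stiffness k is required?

k = m·ω_n² = 38.9 × 92.50² = 38.9 × 8556 = 332800 N/m.

333000 N/m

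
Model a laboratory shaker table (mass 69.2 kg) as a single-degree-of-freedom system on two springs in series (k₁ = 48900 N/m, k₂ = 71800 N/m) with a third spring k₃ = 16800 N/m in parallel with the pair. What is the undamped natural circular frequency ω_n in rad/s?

25.8 rad/s

Series pair: k_s = k₁k₂/(k₁+k₂) = (48900)(71800)/(48900 + 71800) = 29090 N/m. In parallel with k₃: k_eq = 29090 + 16800 = 45890 N/m.
ω_n = √(k_eq/m) = √(45890/69.2) = √663.1 = 25.75 rad/s.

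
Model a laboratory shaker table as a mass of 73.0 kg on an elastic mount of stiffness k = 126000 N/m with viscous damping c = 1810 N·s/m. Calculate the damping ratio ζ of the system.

ω_n = √(k/m) = √(126000/73.0) = 41.55 rad/s.
Critical damping c_c = 2√(k·m) = 2√(126000 × 73.0) = 6066 N·s/m, so ζ = c/c_c = 1810/6066 = 0.2984.

0.298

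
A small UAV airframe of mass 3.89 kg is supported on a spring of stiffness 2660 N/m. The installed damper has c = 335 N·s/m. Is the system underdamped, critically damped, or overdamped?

c_c = 2√(k·m) = 203.4 N·s/m; ζ = c/c_c = 335/203.4 = 1.65.
Since ζ > 1 the system is overdamped.

overdamped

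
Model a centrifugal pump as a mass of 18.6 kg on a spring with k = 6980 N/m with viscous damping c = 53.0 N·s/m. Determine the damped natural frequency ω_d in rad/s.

19.3 rad/s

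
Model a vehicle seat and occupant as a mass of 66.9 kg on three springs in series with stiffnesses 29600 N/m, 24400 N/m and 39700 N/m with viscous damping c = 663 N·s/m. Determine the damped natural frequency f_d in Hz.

Series springs: 1/k_eq = 1/29600 + 1/24400 + 1/39700 = 9.996×10^-5, so k_eq = 10000 N/m.
ω_n = √(k_eq/m) = √(10000/66.9) = 12.23 rad/s.
Critical damping c_c = 2√(k_eq·m) = 2√(10000 × 66.9) = 1636 N·s/m, so ζ = c/c_c = 663/1636 = 0.4052.
ω_d = ω_n√(1 − ζ²) = 12.23 × √(1 − 0.164) = 11.18 rad/s.
f_d = ω_d/(2π) = 1.779 Hz.

1.78 Hz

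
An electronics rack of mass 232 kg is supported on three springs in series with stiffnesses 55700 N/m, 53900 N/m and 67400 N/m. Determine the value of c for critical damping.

4250 N·s/m

Series springs: 1/k_eq = 1/55700 + 1/53900 + 1/67400 = 5.134×10^-5, so k_eq = 19480 N/m.
c_c = 2√(k_eq·m) = 2√(19480 × 232) = 2 × 2126 = 4251 N·s/m.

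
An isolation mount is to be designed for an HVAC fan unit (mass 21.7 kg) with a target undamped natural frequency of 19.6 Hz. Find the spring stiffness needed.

ω_n = 2πf_n = 2π × 19.6 = 123.2 rad/s.
k = m·ω_n² = 21.7 × 123.2² = 21.7 × 15170 = 329100 N/m.

329000 N/m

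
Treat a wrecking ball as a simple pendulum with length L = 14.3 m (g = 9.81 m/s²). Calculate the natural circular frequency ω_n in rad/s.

0.828 rad/s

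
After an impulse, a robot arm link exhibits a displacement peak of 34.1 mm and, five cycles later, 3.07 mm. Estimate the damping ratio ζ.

0.0764

Logarithmic decrement δ = (1/n)·ln(x₀/x_n) = (1/5)·ln(34.1/3.07) = (1/5)·ln(11.11) = 0.4815.
ζ = δ/√(4π² + δ²) = 0.4815/√(39.48 + 0.232) = 0.4815/6.302 = 0.07641.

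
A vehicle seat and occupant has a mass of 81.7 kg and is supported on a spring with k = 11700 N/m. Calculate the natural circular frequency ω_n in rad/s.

ω_n = √(k/m) = √(11700/81.7) = √143.2 = 11.97 rad/s.

12.0 rad/s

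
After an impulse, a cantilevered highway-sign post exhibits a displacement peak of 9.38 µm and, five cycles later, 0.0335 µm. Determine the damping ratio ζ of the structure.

Logarithmic decrement δ = (1/n)·ln(x₀/x_n) = (1/5)·ln(9.38/0.0335) = (1/5)·ln(280.0) = 1.127.
ζ = δ/√(4π² + δ²) = 1.127/√(39.48 + 1.27) = 1.127/6.383 = 0.1765.

0.177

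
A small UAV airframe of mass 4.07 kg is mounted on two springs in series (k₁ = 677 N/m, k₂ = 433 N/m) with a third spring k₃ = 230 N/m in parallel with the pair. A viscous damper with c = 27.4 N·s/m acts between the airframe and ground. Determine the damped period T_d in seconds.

Series pair: k_s = k₁k₂/(k₁+k₂) = (677)(433)/(677 + 433) = 264.1 N/m. In parallel with k₃: k_eq = 264.1 + 230 = 494.1 N/m.
ω_n = √(k_eq/m) = √(494.1/4.07) = 11.02 rad/s.
Critical damping c_c = 2√(k_eq·m) = 2√(494.1 × 4.07) = 89.69 N·s/m, so ζ = c/c_c = 27.4/89.69 = 0.3055.
ω_d = ω_n√(1 − ζ²) = 11.02 × √(1 − 0.0933) = 10.49 rad/s.
T_d = 2π/ω_d = 0.5989 s.

0.599 s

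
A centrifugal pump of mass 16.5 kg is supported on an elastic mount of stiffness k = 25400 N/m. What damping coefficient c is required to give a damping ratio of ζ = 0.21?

272 N·s/m

c_c = 2√(k·m) = 2√(25400 × 16.5) = 1295 N·s/m.
c = ζ·c_c = 0.21 × 1295 = 271.9 N·s/m.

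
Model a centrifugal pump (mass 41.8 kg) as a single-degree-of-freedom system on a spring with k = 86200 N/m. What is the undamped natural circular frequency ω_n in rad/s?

ω_n = √(k/m) = √(86200/41.8) = √2062 = 45.41 rad/s.

45.4 rad/s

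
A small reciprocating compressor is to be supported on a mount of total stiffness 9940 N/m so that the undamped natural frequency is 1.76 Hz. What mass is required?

81.3 kg

ω_n = 2πf_n = 2π × 1.76 = 11.06 rad/s.
m = k/ω_n² = 9940/11.06² = 9940/122.3 = 81.28 kg.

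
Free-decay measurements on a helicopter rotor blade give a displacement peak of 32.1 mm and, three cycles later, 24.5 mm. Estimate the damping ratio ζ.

Logarithmic decrement δ = (1/n)·ln(x₀/x_n) = (1/3)·ln(32.1/24.5) = (1/3)·ln(1.310) = 0.09006.
ζ = δ/√(4π² + δ²) = 0.09006/√(39.48 + 0.00811) = 0.09006/6.284 = 0.01433.

0.0143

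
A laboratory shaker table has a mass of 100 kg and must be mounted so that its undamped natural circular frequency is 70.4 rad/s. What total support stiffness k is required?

k = m·ω_n² = 100 × 70.40² = 100 × 4956 = 495600 N/m.

496000 N/m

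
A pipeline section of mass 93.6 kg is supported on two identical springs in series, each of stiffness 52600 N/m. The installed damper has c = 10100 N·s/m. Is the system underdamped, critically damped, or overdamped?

overdamped

Series springs: 1/k_eq = 2/52600, so k_eq = 52600/2 = 26300 N/m.
c_c = 2√(k_eq·m) = 3138 N·s/m; ζ = c/c_c = 10100/3138 = 3.22.
Since ζ > 1 the system is overdamped.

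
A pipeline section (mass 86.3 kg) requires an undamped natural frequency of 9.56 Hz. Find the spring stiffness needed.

311000 N/m

ω_n = 2πf_n = 2π × 9.56 = 60.07 rad/s.
k = m·ω_n² = 86.3 × 60.07² = 86.3 × 3608 = 311400 N/m.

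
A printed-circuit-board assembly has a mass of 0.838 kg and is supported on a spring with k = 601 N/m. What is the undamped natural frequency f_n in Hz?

4.26 Hz

ω_n = √(k/m) = √(601.0/0.838) = √717.2 = 26.78 rad/s.
f_n = ω_n/(2π) = 26.78/6.283 = 4.262 Hz.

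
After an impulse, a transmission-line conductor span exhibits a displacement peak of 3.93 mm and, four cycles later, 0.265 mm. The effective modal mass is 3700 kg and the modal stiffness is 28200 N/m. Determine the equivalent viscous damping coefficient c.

Logarithmic decrement δ = (1/n)·ln(x₀/x_n) = (1/4)·ln(3.93/0.265) = (1/4)·ln(14.83) = 0.6742.
ζ = δ/√(4π² + δ²) = 0.6742/√(39.48 + 0.455) = 0.6742/6.319 = 0.1067.
c = ζ · 2√(km) = 0.1067 × 2√(28200 × 3700) = 0.1067 × 20430 = 2180 N·s/m.

2180 N·s/m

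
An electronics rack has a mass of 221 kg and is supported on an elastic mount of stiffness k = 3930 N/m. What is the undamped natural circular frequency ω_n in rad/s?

ω_n = √(k/m) = √(3930/221) = √17.78 = 4.217 rad/s.

4.22 rad/s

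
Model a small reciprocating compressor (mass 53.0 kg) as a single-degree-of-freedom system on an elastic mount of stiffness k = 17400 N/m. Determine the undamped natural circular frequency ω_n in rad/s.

18.1 rad/s

ω_n = √(k/m) = √(17400/53.0) = √328.3 = 18.12 rad/s.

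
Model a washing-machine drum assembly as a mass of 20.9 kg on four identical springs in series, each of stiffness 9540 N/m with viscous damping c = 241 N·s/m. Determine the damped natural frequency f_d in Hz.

1.43 Hz

Series springs: 1/k_eq = 4/9540, so k_eq = 9540/4 = 2385 N/m.
ω_n = √(k_eq/m) = √(2385/20.9) = 10.68 rad/s.
Critical damping c_c = 2√(k_eq·m) = 2√(2385 × 20.9) = 446.5 N·s/m, so ζ = c/c_c = 241/446.5 = 0.5397.
ω_d = ω_n√(1 − ζ²) = 10.68 × √(1 − 0.291) = 8.993 rad/s.
f_d = ω_d/(2π) = 1.431 Hz.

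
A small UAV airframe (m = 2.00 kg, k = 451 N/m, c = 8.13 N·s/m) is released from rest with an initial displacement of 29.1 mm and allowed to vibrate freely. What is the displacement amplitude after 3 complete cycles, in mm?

ζ = c/(2√(km)) = 8.13/(2√(451 × 2.00)) = 8.13/60.07 = 0.1353.
Logarithmic decrement δ = 2πζ/√(1 − ζ²) = 2π × 0.1353/√(1 − 0.0183) = 0.8583.
After n cycles, x_n/x₀ = e^(−nδ), so x_3 = 29.1 × e^(−3 × 0.8583) = 29.1 × 0.07616 = 2.216 mm.

2.22 mm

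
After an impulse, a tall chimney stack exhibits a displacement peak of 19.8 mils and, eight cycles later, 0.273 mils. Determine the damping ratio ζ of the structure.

Logarithmic decrement δ = (1/n)·ln(x₀/x_n) = (1/8)·ln(19.8/0.273) = (1/8)·ln(72.53) = 0.5355.
ζ = δ/√(4π² + δ²) = 0.5355/√(39.48 + 0.287) = 0.5355/6.306 = 0.08492.

0.0849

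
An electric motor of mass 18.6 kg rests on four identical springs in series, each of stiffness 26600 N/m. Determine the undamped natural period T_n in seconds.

Series springs: 1/k_eq = 4/26600, so k_eq = 26600/4 = 6650 N/m.
ω_n = √(k_eq/m) = √(6650/18.6) = √357.5 = 18.91 rad/s.
T_n = 2π/ω_n = 6.283/18.91 = 0.3323 s.

0.332 s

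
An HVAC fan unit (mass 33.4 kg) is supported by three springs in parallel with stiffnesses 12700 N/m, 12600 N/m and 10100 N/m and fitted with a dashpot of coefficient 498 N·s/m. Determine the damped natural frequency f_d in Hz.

Parallel springs add: k_eq = 12700 + 12600 + 10100 = 35400 N/m.
ω_n = √(k_eq/m) = √(35400/33.4) = 32.56 rad/s.
Critical damping c_c = 2√(k_eq·m) = 2√(35400 × 33.4) = 2175 N·s/m, so ζ = c/c_c = 498/2175 = 0.2290.
ω_d = ω_n√(1 − ζ²) = 32.56 × √(1 − 0.0524) = 31.69 rad/s.
f_d = ω_d/(2π) = 5.044 Hz.

5.04 Hz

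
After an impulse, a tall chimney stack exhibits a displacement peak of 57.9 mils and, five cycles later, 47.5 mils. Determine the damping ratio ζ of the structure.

0.00630

Logarithmic decrement δ = (1/n)·ln(x₀/x_n) = (1/5)·ln(57.9/47.5) = (1/5)·ln(1.219) = 0.03960.
ζ = δ/√(4π² + δ²) = 0.03960/√(39.48 + 0.00157) = 0.03960/6.283 = 0.006302.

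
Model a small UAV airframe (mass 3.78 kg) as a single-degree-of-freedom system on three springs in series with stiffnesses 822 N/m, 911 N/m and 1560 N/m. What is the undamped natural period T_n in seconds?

0.664 s

Series springs: 1/k_eq = 1/822 + 1/911 + 1/1560 = 0.002955, so k_eq = 338.4 N/m.
ω_n = √(k_eq/m) = √(338.4/3.78) = √89.52 = 9.461 rad/s.
T_n = 2π/ω_n = 6.283/9.461 = 0.6641 s.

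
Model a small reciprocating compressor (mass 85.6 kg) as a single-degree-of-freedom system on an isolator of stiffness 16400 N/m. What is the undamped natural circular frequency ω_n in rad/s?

13.8 rad/s

ω_n = √(k/m) = √(16400/85.6) = √191.6 = 13.84 rad/s.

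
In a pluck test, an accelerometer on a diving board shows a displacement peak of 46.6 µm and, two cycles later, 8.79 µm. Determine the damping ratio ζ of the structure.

0.132

Logarithmic decrement δ = (1/n)·ln(x₀/x_n) = (1/2)·ln(46.6/8.79) = (1/2)·ln(5.301) = 0.8340.
ζ = δ/√(4π² + δ²) = 0.8340/√(39.48 + 0.696) = 0.8340/6.338 = 0.1316.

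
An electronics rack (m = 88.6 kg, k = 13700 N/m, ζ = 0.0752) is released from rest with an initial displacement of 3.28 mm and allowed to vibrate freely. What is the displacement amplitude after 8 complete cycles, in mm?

0.0741 mm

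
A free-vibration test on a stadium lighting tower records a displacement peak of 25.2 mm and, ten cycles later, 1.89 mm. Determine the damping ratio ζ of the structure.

0.0412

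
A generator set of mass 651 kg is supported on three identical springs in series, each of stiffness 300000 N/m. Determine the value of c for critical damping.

16100 N·s/m

Series springs: 1/k_eq = 3/300000, so k_eq = 300000/3 = 100000 N/m.
c_c = 2√(k_eq·m) = 2√(100000 × 651) = 2 × 8068 = 16140 N·s/m.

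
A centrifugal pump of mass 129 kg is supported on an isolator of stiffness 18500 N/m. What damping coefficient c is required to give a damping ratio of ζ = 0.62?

1920 N·s/m

c_c = 2√(k·m) = 2√(18500 × 129) = 3090 N·s/m.
c = ζ·c_c = 0.62 × 3090 = 1916 N·s/m.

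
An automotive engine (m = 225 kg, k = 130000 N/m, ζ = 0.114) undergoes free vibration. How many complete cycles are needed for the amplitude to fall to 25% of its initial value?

Logarithmic decrement δ = 2πζ/√(1 − ζ²) = 2π × 0.1140/√(1 − 0.0130) = 0.7210.
x_n/x₀ = e^(−nδ) ≤ 0.25; take ln: n ≥ ln(1/0.25)/δ = 1.386/0.7210 = 1.923.
So 2 complete cycles are required.

2 cycles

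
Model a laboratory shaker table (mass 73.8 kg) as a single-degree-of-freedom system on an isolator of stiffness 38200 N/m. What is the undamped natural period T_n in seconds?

ω_n = √(k/m) = √(38200/73.8) = √517.6 = 22.75 rad/s.
T_n = 2π/ω_n = 6.283/22.75 = 0.2762 s.

0.276 s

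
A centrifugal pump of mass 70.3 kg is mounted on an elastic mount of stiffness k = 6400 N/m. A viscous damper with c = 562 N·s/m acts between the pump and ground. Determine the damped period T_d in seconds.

0.725 s

ω_n = √(k/m) = √(6400/70.3) = 9.541 rad/s.
Critical damping c_c = 2√(k·m) = 2√(6400 × 70.3) = 1342 N·s/m, so ζ = c/c_c = 562/1342 = 0.4189.
ω_d = ω_n√(1 − ζ²) = 9.541 × √(1 − 0.176) = 8.664 rad/s.
T_d = 2π/ω_d = 0.7252 s.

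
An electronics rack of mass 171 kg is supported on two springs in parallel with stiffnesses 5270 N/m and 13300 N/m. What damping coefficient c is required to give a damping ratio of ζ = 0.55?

1960 N·s/m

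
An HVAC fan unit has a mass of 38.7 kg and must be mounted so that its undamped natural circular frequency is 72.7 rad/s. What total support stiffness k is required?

k = m·ω_n² = 38.7 × 72.70² = 38.7 × 5285 = 204500 N/m.

205000 N/m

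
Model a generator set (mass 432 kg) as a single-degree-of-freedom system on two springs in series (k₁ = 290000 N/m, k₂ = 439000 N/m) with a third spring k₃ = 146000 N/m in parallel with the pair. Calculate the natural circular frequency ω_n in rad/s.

Series pair: k_s = k₁k₂/(k₁+k₂) = (290000)(439000)/(290000 + 439000) = 174600 N/m. In parallel with k₃: k_eq = 174600 + 146000 = 320600 N/m.
ω_n = √(k_eq/m) = √(320600/432) = √742.2 = 27.24 rad/s.

27.2 rad/s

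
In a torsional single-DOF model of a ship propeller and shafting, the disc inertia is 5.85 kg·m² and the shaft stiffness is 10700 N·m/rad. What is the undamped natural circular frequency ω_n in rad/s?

ω_n = √(k_t/J) = √(10700/5.85) = √1829 = 42.77 rad/s.

42.8 rad/s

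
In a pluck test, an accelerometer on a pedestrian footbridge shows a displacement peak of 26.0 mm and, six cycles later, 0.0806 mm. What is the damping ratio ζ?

Logarithmic decrement δ = (1/n)·ln(x₀/x_n) = (1/6)·ln(26.0/0.0806) = (1/6)·ln(322.6) = 0.9627.
ζ = δ/√(4π² + δ²) = 0.9627/√(39.48 + 0.927) = 0.9627/6.357 = 0.1515.

0.151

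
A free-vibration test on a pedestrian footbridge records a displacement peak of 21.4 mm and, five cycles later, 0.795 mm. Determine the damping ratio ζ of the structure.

0.104

Logarithmic decrement δ = (1/n)·ln(x₀/x_n) = (1/5)·ln(21.4/0.795) = (1/5)·ln(26.92) = 0.6586.
ζ = δ/√(4π² + δ²) = 0.6586/√(39.48 + 0.434) = 0.6586/6.318 = 0.1042.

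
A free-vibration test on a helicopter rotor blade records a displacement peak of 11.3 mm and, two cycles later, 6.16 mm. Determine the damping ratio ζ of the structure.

Logarithmic decrement δ = (1/n)·ln(x₀/x_n) = (1/2)·ln(11.3/6.16) = (1/2)·ln(1.834) = 0.3034.
ζ = δ/√(4π² + δ²) = 0.3034/√(39.48 + 0.0920) = 0.3034/6.291 = 0.04823.

0.0482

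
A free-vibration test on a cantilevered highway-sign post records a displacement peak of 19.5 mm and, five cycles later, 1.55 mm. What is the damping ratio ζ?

0.0803

Logarithmic decrement δ = (1/n)·ln(x₀/x_n) = (1/5)·ln(19.5/1.55) = (1/5)·ln(12.58) = 0.5064.
ζ = δ/√(4π² + δ²) = 0.5064/√(39.48 + 0.256) = 0.5064/6.304 = 0.08034.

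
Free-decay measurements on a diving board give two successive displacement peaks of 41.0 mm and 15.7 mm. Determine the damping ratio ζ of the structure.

Logarithmic decrement δ = (1/n)·ln(x₀/x_n) = (1/1)·ln(41.0/15.7) = (1/1)·ln(2.611) = 0.9599.
ζ = δ/√(4π² + δ²) = 0.9599/√(39.48 + 0.921) = 0.9599/6.356 = 0.1510.

0.151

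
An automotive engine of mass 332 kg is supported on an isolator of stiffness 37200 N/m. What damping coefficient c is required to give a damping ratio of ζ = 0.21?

1480 N·s/m

c_c = 2√(k·m) = 2√(37200 × 332) = 7029 N·s/m.
c = ζ·c_c = 0.21 × 7029 = 1476 N·s/m.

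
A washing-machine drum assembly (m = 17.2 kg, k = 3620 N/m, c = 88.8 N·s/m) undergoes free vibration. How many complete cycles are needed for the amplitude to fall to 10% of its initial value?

ζ = c/(2√(km)) = 88.8/(2√(3620 × 17.2)) = 88.8/499.1 = 0.1779.
Logarithmic decrement δ = 2πζ/√(1 − ζ²) = 2π × 0.1779/√(1 − 0.0317) = 1.136.
x_n/x₀ = e^(−nδ) ≤ 0.1; take ln: n ≥ ln(1/0.1)/δ = 2.303/1.136 = 2.027.
So 3 complete cycles are required.

3 cycles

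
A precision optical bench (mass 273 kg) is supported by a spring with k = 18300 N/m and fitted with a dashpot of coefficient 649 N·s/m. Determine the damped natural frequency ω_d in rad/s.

8.10 rad/s

ω_n = √(k/m) = √(18300/273) = 8.187 rad/s.
Critical damping c_c = 2√(k·m) = 2√(18300 × 273) = 4470 N·s/m, so ζ = c/c_c = 649/4470 = 0.1452.
ω_d = ω_n√(1 − ζ²) = 8.187 × √(1 − 0.0211) = 8.101 rad/s.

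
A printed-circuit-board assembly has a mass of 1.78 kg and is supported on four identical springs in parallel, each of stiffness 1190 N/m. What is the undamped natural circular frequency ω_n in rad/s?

51.7 rad/s

Parallel springs add: k_eq = 4 × 1190 = 4760 N/m.
ω_n = √(k_eq/m) = √(4760/1.78) = √2674 = 51.71 rad/s.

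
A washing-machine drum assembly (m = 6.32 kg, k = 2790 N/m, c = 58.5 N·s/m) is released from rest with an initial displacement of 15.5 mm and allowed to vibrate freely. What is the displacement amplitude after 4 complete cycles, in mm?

ζ = c/(2√(km)) = 58.5/(2√(2790 × 6.32)) = 58.5/265.6 = 0.2203.
Logarithmic decrement δ = 2πζ/√(1 − ζ²) = 2π × 0.2203/√(1 − 0.0485) = 1.419.
After n cycles, x_n/x₀ = e^(−nδ), so x_4 = 15.5 × e^(−4 × 1.419) = 15.5 × 0.003429 = 0.05315 mm.

0.0531 mm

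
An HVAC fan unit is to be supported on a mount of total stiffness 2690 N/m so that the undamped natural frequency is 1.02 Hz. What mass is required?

65.5 kg

ω_n = 2πf_n = 2π × 1.02 = 6.409 rad/s.
m = k/ω_n² = 2690/6.409² = 2690/41.07 = 65.49 kg.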